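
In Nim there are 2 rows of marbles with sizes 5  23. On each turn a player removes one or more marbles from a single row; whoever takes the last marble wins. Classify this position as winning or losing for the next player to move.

Winning position

Nim-sum: 5 ⊕ 23 = 18.
The nim-sum is 18 ≠ 0, so this is an N-position: the player to move can win.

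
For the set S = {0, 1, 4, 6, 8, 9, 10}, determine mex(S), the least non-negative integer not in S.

2

The values 0, 1 are all present; 2 is the first non-negative integer missing from the set.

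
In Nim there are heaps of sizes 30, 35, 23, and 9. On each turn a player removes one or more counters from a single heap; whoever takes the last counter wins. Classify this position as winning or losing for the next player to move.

Write each in binary and XOR column by column:
  011110  (30)
  100011  (35)
  010111  (23)
  001001  (9)
  ------
  100011  (35)
The nim-sum is 35 ≠ 0, so this is an N-position: the player to move can win.

Winning position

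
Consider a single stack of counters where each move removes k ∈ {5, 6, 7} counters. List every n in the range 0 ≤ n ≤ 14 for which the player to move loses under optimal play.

0, 1, 2, 3, 4, 12, 13, 14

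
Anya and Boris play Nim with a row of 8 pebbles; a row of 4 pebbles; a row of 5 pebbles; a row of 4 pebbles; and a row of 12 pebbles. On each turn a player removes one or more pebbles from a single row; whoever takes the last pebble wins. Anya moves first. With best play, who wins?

Nim-sum: 8 ⊕ 4 ⊕ 5 ⊕ 4 ⊕ 12 = 1.
The nim-sum is 1 ≠ 0, so this is an N-position: the player to move can win; Anya has a winning move.

Anya wins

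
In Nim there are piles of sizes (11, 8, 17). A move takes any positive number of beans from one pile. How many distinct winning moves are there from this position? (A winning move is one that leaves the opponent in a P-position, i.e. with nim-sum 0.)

Nim-sum: 11 ^ 8 ^ 17 = 18.
The overall nim-sum is X = 18. A pile of size p has a winning move iff p XOR X < p (reduce it to p XOR X).
  11: 11 XOR 18 = 25 ≥ 11 — no move.
  8: 8 XOR 18 = 26 ≥ 8 — no move.
  17: 17 XOR 18 = 3 < 17 — winning move (to 3).
That gives 1 winning move.

1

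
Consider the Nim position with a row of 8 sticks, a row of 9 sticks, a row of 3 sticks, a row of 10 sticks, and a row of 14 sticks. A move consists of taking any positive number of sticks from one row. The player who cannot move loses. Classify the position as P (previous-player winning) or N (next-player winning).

N-position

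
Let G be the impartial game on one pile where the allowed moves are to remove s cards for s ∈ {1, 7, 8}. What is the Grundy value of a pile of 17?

0

Build the Grundy sequence with g(k) = mex{g(k−s) : s ∈ {1, 7, 8}, s ≤ k}:
k:     0  1  2  3  4  5  6  7  8  9 10 11 12 13 14 15 16 17
g(k):  0  1  0  1  0  1  0  1  2  3  2  3  2  3  2  0  1  0
So g(17) = 0.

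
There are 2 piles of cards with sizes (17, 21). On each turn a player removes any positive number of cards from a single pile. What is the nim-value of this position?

In binary:
  10001  (17)
  10101  (21)
  -----
  00100  (4)

4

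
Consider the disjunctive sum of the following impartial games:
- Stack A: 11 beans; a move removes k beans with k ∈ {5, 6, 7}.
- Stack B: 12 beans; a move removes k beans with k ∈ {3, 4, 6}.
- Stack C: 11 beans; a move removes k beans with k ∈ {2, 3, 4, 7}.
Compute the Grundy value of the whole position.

Grundy values for stack A (subtraction set {5, 6, 7}):
k:     0  1  2  3  4  5  6  7  8  9 10 11
g(k):  0  0  0  0  0  1  1  1  1  1  2  2
So g(11) = 2.
Build the Grundy sequence for stack B with g(k) = mex{g(k−s) : s ∈ {3, 4, 6}, s ≤ k}:
g(0) = mex{} = 0
g(1) = mex{} = 0
g(2) = mex{} = 0
g(3) = mex{0} = 1
g(4) = mex{0} = 1
g(5) = mex{0} = 1
g(6) = mex{0,1} = 2
g(7) = mex{0,1} = 2
g(8) = mex{0,1} = 2
g(9) = mex{1,2} = 0
g(10) = mex{1,2} = 0
g(11) = mex{1,2} = 0
g(12) = mex{0,2} = 1
So g(12) = 1.
Build the Grundy sequence for stack C with g(k) = mex{g(k−s) : s ∈ {2, 3, 4, 7}, s ≤ k}:
k:     0  1  2  3  4  5  6  7  8  9 10 11
g(k):  0  0  1  1  2  2  0  3  1  4  2  0
So g(11) = 0.
The value of a disjunctive sum is the nim-sum of the parts.
Combined value = 2 ⊕ 1 ⊕ 0 = 3.

3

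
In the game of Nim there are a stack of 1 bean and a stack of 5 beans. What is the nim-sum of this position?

Nim-sum: 1 ⊕ 5 = 4.

4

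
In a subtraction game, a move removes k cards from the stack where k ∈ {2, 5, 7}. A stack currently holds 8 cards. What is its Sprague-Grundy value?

2

Build the Grundy sequence with g(k) = mex{g(k−s) : s ∈ {2, 5, 7}, s ≤ k}:
g(0) = mex{} = 0
g(1) = mex{} = 0
g(2) = mex{0} = 1
g(3) = mex{0} = 1
g(4) = mex{1} = 0
g(5) = mex{0,1} = 2
g(6) = mex{0} = 1
g(7) = mex{0,1,2} = 3
g(8) = mex{0,1} = 2
So g(8) = 2.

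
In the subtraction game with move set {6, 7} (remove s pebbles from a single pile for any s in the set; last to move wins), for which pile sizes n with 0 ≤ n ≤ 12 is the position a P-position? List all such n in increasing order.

Grundy values for subtraction set {6, 7}:
k:     0  1  2  3  4  5  6  7  8  9 10 11 12
g(k):  0  0  0  0  0  0  1  1  1  1  1  1  2
The P-positions (g = 0) in 0..12 are 0, 1, 2, 3, 4, 5.

0, 1, 2, 3, 4, 5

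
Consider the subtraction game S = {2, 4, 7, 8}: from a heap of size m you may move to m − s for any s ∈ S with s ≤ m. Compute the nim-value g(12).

0

Compute g(0), g(1), … for moves {2, 4, 7, 8}:
g(0) = mex{} = 0
g(1) = mex{} = 0
g(2) = mex{0} = 1
g(3) = mex{0} = 1
g(4) = mex{0,1} = 2
g(5) = mex{0,1} = 2
g(6) = mex{1,2} = 0
g(7) = mex{0,1,2} = 3
g(8) = mex{0,2} = 1
g(9) = mex{0,1,2,3} = 4
g(10) = mex{0,1} = 2
g(11) = mex{1,2,3,4} = 0
g(12) = mex{1,2} = 0
So g(12) = 0.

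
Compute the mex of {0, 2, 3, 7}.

0 is in the set but 1 is not, so the mex is 1.

1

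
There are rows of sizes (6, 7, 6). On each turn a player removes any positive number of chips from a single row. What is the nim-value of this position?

7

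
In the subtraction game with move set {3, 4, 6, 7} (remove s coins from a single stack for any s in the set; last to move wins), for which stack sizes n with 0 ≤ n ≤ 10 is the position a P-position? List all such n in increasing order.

Compute g(0), g(1), … for moves {3, 4, 6, 7}:
k:     0  1  2  3  4  5  6  7  8  9 10
g(k):  0  0  0  1  1  1  2  2  2  3  0
The P-positions (g = 0) in 0..10 are 0, 1, 2, 10.

0, 1, 2, 10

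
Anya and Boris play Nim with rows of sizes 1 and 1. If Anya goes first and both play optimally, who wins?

Bitwise XOR of the heap sizes:
  1  (1)
  1  (1)
  -
  0  (0)
The nim-sum is 0, so this is a P-position: the player to move is in a losing position under optimal play; Anya is about to move from it and so loses — Boris wins.

Boris wins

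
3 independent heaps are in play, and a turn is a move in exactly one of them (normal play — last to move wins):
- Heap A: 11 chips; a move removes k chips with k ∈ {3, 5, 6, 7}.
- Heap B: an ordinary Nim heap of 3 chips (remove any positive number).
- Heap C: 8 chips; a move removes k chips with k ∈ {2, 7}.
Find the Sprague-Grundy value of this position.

1

Grundy values for heap A (subtraction set {3, 5, 6, 7}):
k:     0  1  2  3  4  5  6  7  8  9 10 11
g(k):  0  0  0  1  1  1  2  2  2  3  0  0
So g(11) = 0.
Heap B is a plain Nim heap of size 3, so its Grundy value is 3.
For heap C, compute g(0), g(1), … with moves {2, 7}:
g(0) = mex{} = 0
g(1) = mex{} = 0
g(2) = mex{0} = 1
g(3) = mex{0} = 1
g(4) = mex{1} = 0
g(5) = mex{1} = 0
g(6) = mex{0} = 1
g(7) = mex{0} = 1
g(8) = mex{0,1} = 2
So g(8) = 2.
The value of a disjunctive sum is the nim-sum of the parts.
Combined value = 0 ⊕ 3 ⊕ 2 = 1.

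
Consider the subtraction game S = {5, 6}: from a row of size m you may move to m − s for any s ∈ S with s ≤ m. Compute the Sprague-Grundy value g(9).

1

Grundy values for subtraction set {5, 6}:
g(0) = mex{} = 0
g(1) = mex{} = 0
g(2) = mex{} = 0
g(3) = mex{} = 0
g(4) = mex{} = 0
g(5) = mex{0} = 1
g(6) = mex{0} = 1
g(7) = mex{0} = 1
g(8) = mex{0} = 1
g(9) = mex{0} = 1
So g(9) = 1.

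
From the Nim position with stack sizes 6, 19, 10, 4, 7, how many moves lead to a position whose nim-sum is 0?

1

Bitwise XOR of the heap sizes:
  00110  (6)
  10011  (19)
  01010  (10)
  00100  (4)
  00111  (7)
  -----
  11100  (28)
The overall nim-sum is X = 28. A stack of size p has a winning move iff p XOR X < p (reduce it to p XOR X).
  6: 6 XOR 28 = 26 ≥ 6 — no move.
  19: 19 XOR 28 = 15 < 19 — winning move (to 15).
  10: 10 XOR 28 = 22 ≥ 10 — no move.
  4: 4 XOR 28 = 24 ≥ 4 — no move.
  7: 7 XOR 28 = 27 ≥ 7 — no move.
That gives 1 winning move.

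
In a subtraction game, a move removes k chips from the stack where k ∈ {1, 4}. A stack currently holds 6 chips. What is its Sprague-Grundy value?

Grundy values for subtraction set {1, 4}:
g(0) = mex{} = 0
g(1) = mex{0} = 1
g(2) = mex{1} = 0
g(3) = mex{0} = 1
g(4) = mex{0,1} = 2
g(5) = mex{1,2} = 0
g(6) = mex{0} = 1
So g(6) = 1.

1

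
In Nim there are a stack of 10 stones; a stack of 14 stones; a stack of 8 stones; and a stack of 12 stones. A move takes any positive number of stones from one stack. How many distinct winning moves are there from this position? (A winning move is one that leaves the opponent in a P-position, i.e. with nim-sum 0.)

0

Nim-sum: 10 ⊕ 14 ⊕ 8 ⊕ 12 = 0.
The nim-sum is already 0, so every move leaves a nonzero nim-sum — there are no winning moves.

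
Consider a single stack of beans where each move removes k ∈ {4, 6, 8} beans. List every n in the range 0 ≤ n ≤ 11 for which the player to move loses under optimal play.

0, 1, 2, 3

Compute g(0), g(1), … for moves {4, 6, 8}:
k:     0  1  2  3  4  5  6  7  8  9 10 11
g(k):  0  0  0  0  1  1  1  1  2  2  2  2
The P-positions (g = 0) in 0..11 are 0, 1, 2, 3.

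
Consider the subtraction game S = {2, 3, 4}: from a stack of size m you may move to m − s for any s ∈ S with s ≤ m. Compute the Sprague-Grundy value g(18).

0

Build the Grundy sequence with g(k) = mex{g(k−s) : s ∈ {2, 3, 4}, s ≤ k}:
k:     0  1  2  3  4  5  6  7  8  9 10 11 12 13 14 15 16 17 18
g(k):  0  0  1  1  2  2  0  0  1  1  2  2  0  0  1  1  2  2  0
So g(18) = 0.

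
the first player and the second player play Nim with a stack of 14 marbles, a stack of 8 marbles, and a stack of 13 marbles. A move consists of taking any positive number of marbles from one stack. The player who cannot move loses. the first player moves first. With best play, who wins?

Nim-sum: 14 ^ 8 ^ 13 = 11.
The nim-sum is 11 ≠ 0, so this is an N-position: the player to move can win; the first player has a winning move.

the first player wins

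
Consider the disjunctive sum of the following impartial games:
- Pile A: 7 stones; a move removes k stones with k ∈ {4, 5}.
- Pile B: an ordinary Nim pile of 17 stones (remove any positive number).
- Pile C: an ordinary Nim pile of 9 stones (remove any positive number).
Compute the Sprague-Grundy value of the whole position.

25

Build the Grundy sequence for pile A with g(k) = mex{g(k−s) : s ∈ {4, 5}, s ≤ k}:
g(0) = mex{} = 0
g(1) = mex{} = 0
g(2) = mex{} = 0
g(3) = mex{} = 0
g(4) = mex{0} = 1
g(5) = mex{0} = 1
g(6) = mex{0} = 1
g(7) = mex{0} = 1
So g(7) = 1.
Pile B is a plain Nim pile of size 17, so its Grundy value is 17.
Pile C is a plain Nim pile of size 9, so its Grundy value is 9.
The value of a disjunctive sum is the nim-sum of the parts.
Combined value = 1 XOR 17 XOR 9 = 25.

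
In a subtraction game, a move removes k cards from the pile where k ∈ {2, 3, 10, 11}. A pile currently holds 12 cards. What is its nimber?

3

Grundy values for subtraction set {2, 3, 10, 11}:
k:     0  1  2  3  4  5  6  7  8  9 10 11 12
g(k):  0  0  1  1  2  0  0  1  1  2  2  3  3
So g(12) = 3.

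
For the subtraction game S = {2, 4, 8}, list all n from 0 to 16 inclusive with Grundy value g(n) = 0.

Compute g(0), g(1), … for moves {2, 4, 8}:
k:     0  1  2  3  4  5  6  7  8  9 10 11 12 13 14 15 16
g(k):  0  0  1  1  2  2  0  0  1  1  2  2  0  0  1  1  2
The P-positions (g = 0) in 0..16 are 0, 1, 6, 7, 12, 13.

0, 1, 6, 7, 12, 13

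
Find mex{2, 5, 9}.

0

0 is not in the set, so the mex is 0.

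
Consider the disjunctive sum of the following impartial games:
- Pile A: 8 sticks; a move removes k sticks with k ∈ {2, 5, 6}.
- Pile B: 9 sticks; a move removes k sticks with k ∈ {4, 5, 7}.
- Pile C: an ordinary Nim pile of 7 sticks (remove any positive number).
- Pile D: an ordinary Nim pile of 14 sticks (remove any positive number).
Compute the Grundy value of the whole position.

11

Grundy values for pile A (subtraction set {2, 5, 6}):
k:     0  1  2  3  4  5  6  7  8
g(k):  0  0  1  1  0  2  1  3  0
So g(8) = 0.
For pile B, compute g(0), g(1), … with moves {4, 5, 7}:
g(0) = mex{} = 0
g(1) = mex{} = 0
g(2) = mex{} = 0
g(3) = mex{} = 0
g(4) = mex{0} = 1
g(5) = mex{0} = 1
g(6) = mex{0} = 1
g(7) = mex{0} = 1
g(8) = mex{0,1} = 2
g(9) = mex{0,1} = 2
So g(9) = 2.
Pile C is a plain Nim pile of size 7, so its Grundy value is 7.
Pile D is a plain Nim pile of size 14, so its Grundy value is 14.
By the Sprague-Grundy theorem, the Grundy value of a sum of independent games is the XOR of the component values.
Combined value = 0 XOR 2 XOR 7 XOR 14 = 11.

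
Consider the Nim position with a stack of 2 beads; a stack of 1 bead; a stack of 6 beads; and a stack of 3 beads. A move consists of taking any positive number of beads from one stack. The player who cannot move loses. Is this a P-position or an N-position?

Write each in binary and XOR column by column:
  010  (2)
  001  (1)
  110  (6)
  011  (3)
  ---
  110  (6)
The nim-sum is 6 ≠ 0, so this is an N-position: the player to move can win.

N-position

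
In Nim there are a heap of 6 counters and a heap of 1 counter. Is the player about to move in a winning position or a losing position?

Winning position

Nim-sum: 6 XOR 1 = 7.
The nim-sum is 7 ≠ 0, so this is an N-position: the player to move can win.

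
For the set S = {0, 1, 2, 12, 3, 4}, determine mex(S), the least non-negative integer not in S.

5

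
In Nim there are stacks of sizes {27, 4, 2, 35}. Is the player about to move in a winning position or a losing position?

Winning position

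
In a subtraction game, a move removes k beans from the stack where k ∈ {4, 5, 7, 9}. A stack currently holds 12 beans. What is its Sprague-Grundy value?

3

Compute g(0), g(1), … for moves {4, 5, 7, 9}:
k:     0  1  2  3  4  5  6  7  8  9 10 11 12
g(k):  0  0  0  0  1  1  1  1  2  2  2  2  3
So g(12) = 3.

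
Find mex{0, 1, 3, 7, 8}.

2

The values 0, 1 are all present; 2 is the first non-negative integer missing from the set.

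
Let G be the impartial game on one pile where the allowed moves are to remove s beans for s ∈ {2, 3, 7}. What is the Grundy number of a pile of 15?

0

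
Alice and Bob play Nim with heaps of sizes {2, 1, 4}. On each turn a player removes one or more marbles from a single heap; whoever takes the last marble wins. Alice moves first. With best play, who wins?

Alice wins

Nim-sum: 2 ^ 1 ^ 4 = 7.
The nim-sum is 7 ≠ 0, so this is an N-position: the player to move can win; Alice has a winning move.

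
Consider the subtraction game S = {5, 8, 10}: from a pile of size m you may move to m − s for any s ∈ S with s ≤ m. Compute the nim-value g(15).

0

Compute g(0), g(1), … for moves {5, 8, 10}:
k:     0  1  2  3  4  5  6  7  8  9 10 11 12 13 14 15
g(k):  0  0  0  0  0  1  1  1  1  1  2  2  2  2  2  0
So g(15) = 0.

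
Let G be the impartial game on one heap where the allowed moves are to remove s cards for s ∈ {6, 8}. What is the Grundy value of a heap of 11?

1

Compute g(0), g(1), … for moves {6, 8}:
g(0) = mex{} = 0
g(1) = mex{} = 0
g(2) = mex{} = 0
g(3) = mex{} = 0
g(4) = mex{} = 0
g(5) = mex{} = 0
g(6) = mex{0} = 1
g(7) = mex{0} = 1
g(8) = mex{0} = 1
g(9) = mex{0} = 1
g(10) = mex{0} = 1
g(11) = mex{0} = 1
So g(11) = 1.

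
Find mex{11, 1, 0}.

The values 0, 1 are all present; 2 is the first non-negative integer missing from the set.

2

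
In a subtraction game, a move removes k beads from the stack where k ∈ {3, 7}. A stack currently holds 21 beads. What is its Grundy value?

Grundy values for subtraction set {3, 7}:
k:     0  1  2  3  4  5  6  7  8  9 10 11 12 13 14 15 16 17 18 19 20 21
g(k):  0  0  0  1  1  1  0  2  2  1  0  0  0  1  1  1  0  2  2  1  0  0
So g(21) = 0.

0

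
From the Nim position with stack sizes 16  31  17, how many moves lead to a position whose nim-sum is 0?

Nim-sum: 16 XOR 31 XOR 17 = 30.
The overall nim-sum is X = 30. A stack of size p has a winning move iff p XOR X < p (reduce it to p XOR X).
  16: 16 XOR 30 = 14 < 16 — winning move (to 14).
  31: 31 XOR 30 = 1 < 31 — winning move (to 1).
  17: 17 XOR 30 = 15 < 17 — winning move (to 15).
That gives 3 winning moves.

3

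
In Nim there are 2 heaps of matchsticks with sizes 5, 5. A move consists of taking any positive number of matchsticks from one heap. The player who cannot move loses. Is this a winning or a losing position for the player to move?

Losing position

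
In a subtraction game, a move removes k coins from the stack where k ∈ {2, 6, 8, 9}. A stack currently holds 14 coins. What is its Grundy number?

Compute g(0), g(1), … for moves {2, 6, 8, 9}:
g(0) = mex{} = 0
g(1) = mex{} = 0
g(2) = mex{0} = 1
g(3) = mex{0} = 1
g(4) = mex{1} = 0
g(5) = mex{1} = 0
g(6) = mex{0} = 1
g(7) = mex{0} = 1
g(8) = mex{0,1} = 2
g(9) = mex{0,1} = 2
g(10) = mex{0,1,2} = 3
g(11) = mex{0,1,2} = 3
g(12) = mex{0,1,3} = 2
g(13) = mex{0,1,3} = 2
g(14) = mex{0,1,2} = 3
So g(14) = 3.

3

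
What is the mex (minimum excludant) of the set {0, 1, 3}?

The values 0, 1 are all present; 2 is the first non-negative integer missing from the set.

2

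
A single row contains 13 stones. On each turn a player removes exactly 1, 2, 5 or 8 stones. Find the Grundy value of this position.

1

Build the Grundy sequence with g(k) = mex{g(k−s) : s ∈ {1, 2, 5, 8}, s ≤ k}:
g(0) = mex{} = 0
g(1) = mex{0} = 1
g(2) = mex{0,1} = 2
g(3) = mex{1,2} = 0
g(4) = mex{0,2} = 1
g(5) = mex{0,1} = 2
g(6) = mex{1,2} = 0
g(7) = mex{0,2} = 1
g(8) = mex{0,1} = 2
g(9) = mex{1,2} = 0
g(10) = mex{0,2} = 1
g(11) = mex{0,1} = 2
g(12) = mex{1,2} = 0
g(13) = mex{0,2} = 1
So g(13) = 1.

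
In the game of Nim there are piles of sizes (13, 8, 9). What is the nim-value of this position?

Compute the nim-sum pairwise:
13 XOR 8 = 5
5 XOR 9 = 12

12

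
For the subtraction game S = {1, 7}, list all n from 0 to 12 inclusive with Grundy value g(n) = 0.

0, 2, 4, 6, 8, 10, 12

Grundy values for subtraction set {1, 7}:
k:     0  1  2  3  4  5  6  7  8  9 10 11 12
g(k):  0  1  0  1  0  1  0  1  0  1  0  1  0
The P-positions (g = 0) in 0..12 are 0, 2, 4, 6, 8, 10, 12.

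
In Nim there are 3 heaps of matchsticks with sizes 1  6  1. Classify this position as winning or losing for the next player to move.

Winning position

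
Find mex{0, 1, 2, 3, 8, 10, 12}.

4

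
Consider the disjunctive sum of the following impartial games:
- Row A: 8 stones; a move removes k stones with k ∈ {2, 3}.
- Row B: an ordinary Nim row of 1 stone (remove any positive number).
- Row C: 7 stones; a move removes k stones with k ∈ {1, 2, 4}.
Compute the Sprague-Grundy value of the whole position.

1

For row A, compute g(0), g(1), … with moves {2, 3}:
g(0) = mex{} = 0
g(1) = mex{} = 0
g(2) = mex{0} = 1
g(3) = mex{0} = 1
g(4) = mex{0,1} = 2
g(5) = mex{1} = 0
g(6) = mex{1,2} = 0
g(7) = mex{0,2} = 1
g(8) = mex{0} = 1
So g(8) = 1.
Row B is a plain Nim row of size 1, so its Grundy value is 1.
Build the Grundy sequence for row C with g(k) = mex{g(k−s) : s ∈ {1, 2, 4}, s ≤ k}:
g(0) = mex{} = 0
g(1) = mex{0} = 1
g(2) = mex{0,1} = 2
g(3) = mex{1,2} = 0
g(4) = mex{0,2} = 1
g(5) = mex{0,1} = 2
g(6) = mex{1,2} = 0
g(7) = mex{0,2} = 1
So g(7) = 1.
The value of a disjunctive sum is the nim-sum of the parts.
Combined value = 1 ⊕ 1 ⊕ 1 = 1.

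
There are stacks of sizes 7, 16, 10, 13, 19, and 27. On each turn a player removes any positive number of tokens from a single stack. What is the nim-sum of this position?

Compute the nim-sum pairwise:
7 XOR 16 = 23
23 XOR 10 = 29
29 XOR 13 = 16
16 XOR 19 = 3
3 XOR 27 = 24

24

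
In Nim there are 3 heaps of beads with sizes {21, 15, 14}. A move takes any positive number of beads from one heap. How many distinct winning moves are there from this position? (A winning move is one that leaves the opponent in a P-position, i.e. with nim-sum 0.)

Compute the nim-sum pairwise:
21 ⊕ 15 = 26
26 ⊕ 14 = 20
The overall nim-sum is X = 20. A heap of size p has a winning move iff p XOR X < p (reduce it to p XOR X).
  21: 21 XOR 20 = 1 < 21 — winning move (to 1).
  15: 15 XOR 20 = 27 ≥ 15 — no move.
  14: 14 XOR 20 = 26 ≥ 14 — no move.
That gives 1 winning move.

1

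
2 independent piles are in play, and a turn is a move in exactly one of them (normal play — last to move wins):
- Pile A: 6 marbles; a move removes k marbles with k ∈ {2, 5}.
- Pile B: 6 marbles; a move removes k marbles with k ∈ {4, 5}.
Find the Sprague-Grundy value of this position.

0

For pile A, compute g(0), g(1), … with moves {2, 5}:
g(0) = mex{} = 0
g(1) = mex{} = 0
g(2) = mex{0} = 1
g(3) = mex{0} = 1
g(4) = mex{1} = 0
g(5) = mex{0,1} = 2
g(6) = mex{0} = 1
So g(6) = 1.
Build the Grundy sequence for pile B with g(k) = mex{g(k−s) : s ∈ {4, 5}, s ≤ k}:
k:     0  1  2  3  4  5  6
g(k):  0  0  0  0  1  1  1
So g(6) = 1.
The value of a disjunctive sum is the nim-sum of the parts.
Combined value = 1 XOR 1 = 0.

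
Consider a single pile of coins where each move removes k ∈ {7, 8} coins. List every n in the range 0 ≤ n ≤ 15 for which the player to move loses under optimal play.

0, 1, 2, 3, 4, 5, 6, 15

Compute g(0), g(1), … for moves {7, 8}:
k:     0  1  2  3  4  5  6  7  8  9 10 11 12 13 14 15
g(k):  0  0  0  0  0  0  0  1  1  1  1  1  1  1  2  0
The P-positions (g = 0) in 0..15 are 0, 1, 2, 3, 4, 5, 6, 15.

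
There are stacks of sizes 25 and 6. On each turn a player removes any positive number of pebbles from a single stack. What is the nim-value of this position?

Nim-sum: 25 ⊕ 6 = 31.

31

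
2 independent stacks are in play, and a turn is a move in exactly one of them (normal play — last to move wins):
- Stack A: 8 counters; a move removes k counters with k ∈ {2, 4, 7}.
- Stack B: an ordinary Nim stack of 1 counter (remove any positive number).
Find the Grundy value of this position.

0

For stack A, compute g(0), g(1), … with moves {2, 4, 7}:
g(0) = mex{} = 0
g(1) = mex{} = 0
g(2) = mex{0} = 1
g(3) = mex{0} = 1
g(4) = mex{0,1} = 2
g(5) = mex{0,1} = 2
g(6) = mex{1,2} = 0
g(7) = mex{0,1,2} = 3
g(8) = mex{0,2} = 1
So g(8) = 1.
Stack B is a plain Nim stack of size 1, so its Grundy value is 1.
The value of a disjunctive sum is the nim-sum of the parts.
Combined value = 1 ⊕ 1 = 0.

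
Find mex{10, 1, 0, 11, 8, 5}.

The values 0, 1 are all present; 2 is the first non-negative integer missing from the set.

2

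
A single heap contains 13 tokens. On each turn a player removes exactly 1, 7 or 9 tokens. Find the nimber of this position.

Grundy values for subtraction set {1, 7, 9}:
g(0) = mex{} = 0
g(1) = mex{0} = 1
g(2) = mex{1} = 0
g(3) = mex{0} = 1
g(4) = mex{1} = 0
g(5) = mex{0} = 1
g(6) = mex{1} = 0
g(7) = mex{0} = 1
g(8) = mex{1} = 0
g(9) = mex{0} = 1
g(10) = mex{1} = 0
g(11) = mex{0} = 1
g(12) = mex{1} = 0
g(13) = mex{0} = 1
So g(13) = 1.

1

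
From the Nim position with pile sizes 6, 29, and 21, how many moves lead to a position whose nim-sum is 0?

1

Bitwise XOR of the heap sizes:
  00110  (6)
  11101  (29)
  10101  (21)
  -----
  01110  (14)
The overall nim-sum is X = 14. A pile of size p has a winning move iff p XOR X < p (reduce it to p XOR X).
  6: 6 XOR 14 = 8 ≥ 6 — no move.
  29: 29 XOR 14 = 19 < 29 — winning move (to 19).
  21: 21 XOR 14 = 27 ≥ 21 — no move.
That gives 1 winning move.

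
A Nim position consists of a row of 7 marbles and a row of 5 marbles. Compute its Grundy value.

Nim-sum: 7 ^ 5 = 2.

2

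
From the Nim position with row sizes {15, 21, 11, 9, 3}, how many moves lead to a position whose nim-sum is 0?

Bitwise XOR of the heap sizes:
  01111  (15)
  10101  (21)
  01011  (11)
  01001  (9)
  00011  (3)
  -----
  11011  (27)
The overall nim-sum is X = 27. A row of size p has a winning move iff p XOR X < p (reduce it to p XOR X).
  15: 15 XOR 27 = 20 ≥ 15 — no move.
  21: 21 XOR 27 = 14 < 21 — winning move (to 14).
  11: 11 XOR 27 = 16 ≥ 11 — no move.
  9: 9 XOR 27 = 18 ≥ 9 — no move.
  3: 3 XOR 27 = 24 ≥ 3 — no move.
That gives 1 winning move.

1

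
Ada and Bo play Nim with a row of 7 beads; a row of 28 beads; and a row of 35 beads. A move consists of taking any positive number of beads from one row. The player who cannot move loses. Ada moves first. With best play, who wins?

Ada wins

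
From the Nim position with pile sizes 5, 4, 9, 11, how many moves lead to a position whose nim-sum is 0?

1

Nim-sum: 5 XOR 4 XOR 9 XOR 11 = 3.
The overall nim-sum is X = 3. A pile of size p has a winning move iff p XOR X < p (reduce it to p XOR X).
  5: 5 XOR 3 = 6 ≥ 5 — no move.
  4: 4 XOR 3 = 7 ≥ 4 — no move.
  9: 9 XOR 3 = 10 ≥ 9 — no move.
  11: 11 XOR 3 = 8 < 11 — winning move (to 8).
That gives 1 winning move.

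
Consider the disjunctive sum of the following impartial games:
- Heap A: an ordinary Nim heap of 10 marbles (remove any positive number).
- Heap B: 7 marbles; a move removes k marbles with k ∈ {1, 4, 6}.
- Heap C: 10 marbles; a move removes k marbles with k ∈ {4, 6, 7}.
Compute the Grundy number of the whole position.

8

Heap A is a plain Nim heap of size 10, so its Grundy value is 10.
Build the Grundy sequence for heap B with g(k) = mex{g(k−s) : s ∈ {1, 4, 6}, s ≤ k}:
g(0) = mex{} = 0
g(1) = mex{0} = 1
g(2) = mex{1} = 0
g(3) = mex{0} = 1
g(4) = mex{0,1} = 2
g(5) = mex{1,2} = 0
g(6) = mex{0} = 1
g(7) = mex{1} = 0
So g(7) = 0.
Build the Grundy sequence for heap C with g(k) = mex{g(k−s) : s ∈ {4, 6, 7}, s ≤ k}:
g(0) = mex{} = 0
g(1) = mex{} = 0
g(2) = mex{} = 0
g(3) = mex{} = 0
g(4) = mex{0} = 1
g(5) = mex{0} = 1
g(6) = mex{0} = 1
g(7) = mex{0} = 1
g(8) = mex{0,1} = 2
g(9) = mex{0,1} = 2
g(10) = mex{0,1} = 2
So g(10) = 2.
By the Sprague-Grundy theorem, the Grundy value of a sum of independent games is the XOR of the component values.
Combined value = 10 XOR 0 XOR 2 = 8.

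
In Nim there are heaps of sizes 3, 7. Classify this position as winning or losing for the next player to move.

Winning position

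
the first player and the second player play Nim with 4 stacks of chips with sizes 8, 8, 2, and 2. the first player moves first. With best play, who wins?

Compute the nim-sum pairwise:
8 XOR 8 = 0
0 XOR 2 = 2
2 XOR 2 = 0
The nim-sum is 0, so this is a P-position: the player to move is in a losing position under optimal play; the first player is about to move from it and so loses — the second player wins.

the second player wins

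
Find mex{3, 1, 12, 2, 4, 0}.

The values 0, 1, 2, 3, 4 are all present; 5 is the first non-negative integer missing from the set.

5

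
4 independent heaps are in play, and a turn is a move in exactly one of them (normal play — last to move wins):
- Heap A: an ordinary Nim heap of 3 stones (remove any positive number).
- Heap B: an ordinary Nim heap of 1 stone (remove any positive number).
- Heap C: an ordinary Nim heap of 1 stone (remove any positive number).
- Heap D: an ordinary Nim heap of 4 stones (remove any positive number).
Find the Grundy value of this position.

Heap A is a plain Nim heap of size 3, so its Grundy value is 3.
Heap B is a plain Nim heap of size 1, so its Grundy value is 1.
Heap C is a plain Nim heap of size 1, so its Grundy value is 1.
Heap D is a plain Nim heap of size 4, so its Grundy value is 4.
The value of a disjunctive sum is the nim-sum of the parts.
Combined value = 3 ⊕ 1 ⊕ 1 ⊕ 4 = 7.

7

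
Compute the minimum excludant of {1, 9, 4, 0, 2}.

3

The values 0, 1, 2 are all present; 3 is the first non-negative integer missing from the set.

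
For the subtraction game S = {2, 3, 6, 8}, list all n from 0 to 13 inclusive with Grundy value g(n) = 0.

0, 1, 5, 10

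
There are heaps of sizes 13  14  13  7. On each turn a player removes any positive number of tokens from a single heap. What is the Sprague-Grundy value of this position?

Nim-sum: 13 XOR 14 XOR 13 XOR 7 = 9.

9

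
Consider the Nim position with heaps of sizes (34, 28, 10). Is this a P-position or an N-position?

N-position

Nim-sum: 34 ⊕ 28 ⊕ 10 = 52.
The nim-sum is 52 ≠ 0, so this is an N-position: the player to move can win.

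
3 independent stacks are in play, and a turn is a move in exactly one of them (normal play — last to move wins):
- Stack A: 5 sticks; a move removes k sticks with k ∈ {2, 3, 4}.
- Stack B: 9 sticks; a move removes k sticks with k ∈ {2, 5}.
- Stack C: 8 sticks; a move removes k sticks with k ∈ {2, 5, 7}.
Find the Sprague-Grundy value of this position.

1

For stack A, compute g(0), g(1), … with moves {2, 3, 4}:
k:     0  1  2  3  4  5
g(k):  0  0  1  1  2  2
So g(5) = 2.
Grundy values for stack B (subtraction set {2, 5}):
k:     0  1  2  3  4  5  6  7  8  9
g(k):  0  0  1  1  0  2  1  0  0  1
So g(9) = 1.
Grundy values for stack C (subtraction set {2, 5, 7}):
g(0) = mex{} = 0
g(1) = mex{} = 0
g(2) = mex{0} = 1
g(3) = mex{0} = 1
g(4) = mex{1} = 0
g(5) = mex{0,1} = 2
g(6) = mex{0} = 1
g(7) = mex{0,1,2} = 3
g(8) = mex{0,1} = 2
So g(8) = 2.
The value of a disjunctive sum is the nim-sum of the parts.
Combined value = 2 XOR 1 XOR 2 = 1.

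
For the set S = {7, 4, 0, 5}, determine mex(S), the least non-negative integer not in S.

1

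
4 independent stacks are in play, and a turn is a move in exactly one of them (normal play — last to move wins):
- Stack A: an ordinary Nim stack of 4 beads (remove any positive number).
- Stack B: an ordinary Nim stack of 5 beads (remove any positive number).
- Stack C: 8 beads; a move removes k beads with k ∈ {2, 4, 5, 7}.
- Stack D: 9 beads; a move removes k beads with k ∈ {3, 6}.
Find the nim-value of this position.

Stack A is a plain Nim stack of size 4, so its Grundy value is 4.
Stack B is a plain Nim stack of size 5, so its Grundy value is 5.
Grundy values for stack C (subtraction set {2, 4, 5, 7}):
g(0) = mex{} = 0
g(1) = mex{} = 0
g(2) = mex{0} = 1
g(3) = mex{0} = 1
g(4) = mex{0,1} = 2
g(5) = mex{0,1} = 2
g(6) = mex{0,1,2} = 3
g(7) = mex{0,1,2} = 3
g(8) = mex{0,1,2,3} = 4
So g(8) = 4.
Grundy values for stack D (subtraction set {3, 6}):
g(0) = mex{} = 0
g(1) = mex{} = 0
g(2) = mex{} = 0
g(3) = mex{0} = 1
g(4) = mex{0} = 1
g(5) = mex{0} = 1
g(6) = mex{0,1} = 2
g(7) = mex{0,1} = 2
g(8) = mex{0,1} = 2
g(9) = mex{1,2} = 0
So g(9) = 0.
The value of a disjunctive sum is the nim-sum of the parts.
Combined value = 4 XOR 5 XOR 4 XOR 0 = 5.

5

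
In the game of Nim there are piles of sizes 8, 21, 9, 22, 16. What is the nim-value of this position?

18

Compute the nim-sum pairwise:
8 ^ 21 = 29
29 ^ 9 = 20
20 ^ 22 = 2
2 ^ 16 = 18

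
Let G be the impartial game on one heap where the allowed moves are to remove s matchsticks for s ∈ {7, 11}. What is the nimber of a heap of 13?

1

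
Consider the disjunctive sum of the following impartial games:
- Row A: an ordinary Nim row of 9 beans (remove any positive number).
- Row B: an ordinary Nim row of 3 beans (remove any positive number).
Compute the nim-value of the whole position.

10

Row A is a plain Nim row of size 9, so its Grundy value is 9.
Row B is a plain Nim row of size 3, so its Grundy value is 3.
By the Sprague-Grundy theorem, the Grundy value of a sum of independent games is the XOR of the component values.
Combined value = 9 ⊕ 3 = 10.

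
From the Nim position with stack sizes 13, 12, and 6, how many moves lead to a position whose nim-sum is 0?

3

In binary:
  1101  (13)
  1100  (12)
  0110  (6)
  ----
  0111  (7)
The overall nim-sum is X = 7. A stack of size p has a winning move iff p XOR X < p (reduce it to p XOR X).
  13: 13 XOR 7 = 10 < 13 — winning move (to 10).
  12: 12 XOR 7 = 11 < 12 — winning move (to 11).
  6: 6 XOR 7 = 1 < 6 — winning move (to 1).
That gives 3 winning moves.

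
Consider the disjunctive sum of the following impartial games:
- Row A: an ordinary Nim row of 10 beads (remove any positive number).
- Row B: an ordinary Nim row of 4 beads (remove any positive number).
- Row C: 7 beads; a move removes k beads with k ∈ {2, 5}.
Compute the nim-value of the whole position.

14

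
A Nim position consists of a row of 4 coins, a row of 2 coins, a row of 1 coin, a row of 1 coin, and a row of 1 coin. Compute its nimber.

7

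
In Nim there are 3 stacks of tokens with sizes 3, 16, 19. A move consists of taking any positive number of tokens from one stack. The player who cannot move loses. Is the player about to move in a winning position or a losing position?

Losing position

Compute the nim-sum pairwise:
3 XOR 16 = 19
19 XOR 19 = 0
The nim-sum is 0, so this is a P-position: the player to move is in a losing position under optimal play.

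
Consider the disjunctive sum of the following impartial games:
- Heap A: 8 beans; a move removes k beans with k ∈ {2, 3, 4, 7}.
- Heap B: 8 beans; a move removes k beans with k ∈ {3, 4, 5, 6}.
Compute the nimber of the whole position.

Grundy values for heap A (subtraction set {2, 3, 4, 7}):
k:     0  1  2  3  4  5  6  7  8
g(k):  0  0  1  1  2  2  0  3  1
So g(8) = 1.
Grundy values for heap B (subtraction set {3, 4, 5, 6}):
g(0) = mex{} = 0
g(1) = mex{} = 0
g(2) = mex{} = 0
g(3) = mex{0} = 1
g(4) = mex{0} = 1
g(5) = mex{0} = 1
g(6) = mex{0,1} = 2
g(7) = mex{0,1} = 2
g(8) = mex{0,1} = 2
So g(8) = 2.
The value of a disjunctive sum is the nim-sum of the parts.
Combined value = 1 XOR 2 = 3.

3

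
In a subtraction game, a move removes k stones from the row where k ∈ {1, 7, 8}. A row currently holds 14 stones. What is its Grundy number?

Build the Grundy sequence with g(k) = mex{g(k−s) : s ∈ {1, 7, 8}, s ≤ k}:
g(0) = mex{} = 0
g(1) = mex{0} = 1
g(2) = mex{1} = 0
g(3) = mex{0} = 1
g(4) = mex{1} = 0
g(5) = mex{0} = 1
g(6) = mex{1} = 0
g(7) = mex{0} = 1
g(8) = mex{0,1} = 2
g(9) = mex{0,1,2} = 3
g(10) = mex{0,1,3} = 2
g(11) = mex{0,1,2} = 3
g(12) = mex{0,1,3} = 2
g(13) = mex{0,1,2} = 3
g(14) = mex{0,1,3} = 2
So g(14) = 2.

2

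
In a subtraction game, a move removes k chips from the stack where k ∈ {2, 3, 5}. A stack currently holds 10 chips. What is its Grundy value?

1

Build the Grundy sequence with g(k) = mex{g(k−s) : s ∈ {2, 3, 5}, s ≤ k}:
g(0) = mex{} = 0
g(1) = mex{} = 0
g(2) = mex{0} = 1
g(3) = mex{0} = 1
g(4) = mex{0,1} = 2
g(5) = mex{0,1} = 2
g(6) = mex{0,1,2} = 3
g(7) = mex{1,2} = 0
g(8) = mex{1,2,3} = 0
g(9) = mex{0,2,3} = 1
g(10) = mex{0,2} = 1
So g(10) = 1.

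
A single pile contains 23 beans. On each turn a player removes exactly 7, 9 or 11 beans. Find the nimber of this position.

0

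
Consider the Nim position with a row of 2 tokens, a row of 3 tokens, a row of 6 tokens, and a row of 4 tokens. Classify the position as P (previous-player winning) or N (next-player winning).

N-position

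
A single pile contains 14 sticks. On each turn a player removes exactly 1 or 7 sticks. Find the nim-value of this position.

0

Build the Grundy sequence with g(k) = mex{g(k−s) : s ∈ {1, 7}, s ≤ k}:
g(0) = mex{} = 0
g(1) = mex{0} = 1
g(2) = mex{1} = 0
g(3) = mex{0} = 1
g(4) = mex{1} = 0
g(5) = mex{0} = 1
g(6) = mex{1} = 0
g(7) = mex{0} = 1
g(8) = mex{1} = 0
g(9) = mex{0} = 1
g(10) = mex{1} = 0
g(11) = mex{0} = 1
g(12) = mex{1} = 0
g(13) = mex{0} = 1
g(14) = mex{1} = 0
So g(14) = 0.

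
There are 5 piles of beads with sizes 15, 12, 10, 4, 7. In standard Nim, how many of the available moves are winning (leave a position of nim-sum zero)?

3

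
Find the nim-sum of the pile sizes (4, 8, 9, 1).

4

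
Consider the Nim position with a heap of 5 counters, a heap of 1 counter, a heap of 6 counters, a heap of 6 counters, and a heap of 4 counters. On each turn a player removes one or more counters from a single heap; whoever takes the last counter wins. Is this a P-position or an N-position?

Bitwise XOR of the heap sizes:
  101  (5)
  001  (1)
  110  (6)
  110  (6)
  100  (4)
  ---
  000  (0)
The nim-sum is 0, so this is a P-position: the player to move is in a losing position under optimal play.

P-position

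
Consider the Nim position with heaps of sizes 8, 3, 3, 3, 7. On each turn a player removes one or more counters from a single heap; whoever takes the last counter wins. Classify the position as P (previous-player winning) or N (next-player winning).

N-position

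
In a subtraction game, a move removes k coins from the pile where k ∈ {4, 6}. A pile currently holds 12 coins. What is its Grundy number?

0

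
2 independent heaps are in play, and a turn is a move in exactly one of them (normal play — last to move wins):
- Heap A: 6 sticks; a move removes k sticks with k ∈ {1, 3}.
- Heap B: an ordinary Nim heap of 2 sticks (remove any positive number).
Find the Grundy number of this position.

2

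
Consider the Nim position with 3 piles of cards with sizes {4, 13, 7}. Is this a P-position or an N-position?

Nim-sum: 4 XOR 13 XOR 7 = 14.
The nim-sum is 14 ≠ 0, so this is an N-position: the player to move can win.

N-position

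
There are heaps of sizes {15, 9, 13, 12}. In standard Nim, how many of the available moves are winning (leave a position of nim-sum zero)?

3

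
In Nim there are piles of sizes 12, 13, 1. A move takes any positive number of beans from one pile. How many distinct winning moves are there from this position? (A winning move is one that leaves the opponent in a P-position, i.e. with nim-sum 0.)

Compute the nim-sum pairwise:
12 ^ 13 = 1
1 ^ 1 = 0
The nim-sum is already 0, so every move leaves a nonzero nim-sum — there are no winning moves.

0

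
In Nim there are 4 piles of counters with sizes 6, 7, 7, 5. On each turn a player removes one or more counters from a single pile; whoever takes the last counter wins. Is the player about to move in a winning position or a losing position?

Compute the nim-sum pairwise:
6 XOR 7 = 1
1 XOR 7 = 6
6 XOR 5 = 3
The nim-sum is 3 ≠ 0, so this is an N-position: the player to move can win.

Winning position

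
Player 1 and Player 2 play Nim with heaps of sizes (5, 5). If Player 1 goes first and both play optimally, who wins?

Player 2 wins

Nim-sum: 5 ^ 5 = 0.
The nim-sum is 0, so this is a P-position: the player to move is in a losing position under optimal play; Player 1 is about to move from it and so loses — Player 2 wins.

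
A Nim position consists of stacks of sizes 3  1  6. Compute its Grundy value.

4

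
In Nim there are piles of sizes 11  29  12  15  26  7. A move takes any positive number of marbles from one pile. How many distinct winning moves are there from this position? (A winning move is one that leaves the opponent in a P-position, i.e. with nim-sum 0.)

5

Bitwise XOR of the heap sizes:
  01011  (11)
  11101  (29)
  01100  (12)
  01111  (15)
  11010  (26)
  00111  (7)
  -----
  01000  (8)
The overall nim-sum is X = 8. A pile of size p has a winning move iff p XOR X < p (reduce it to p XOR X).
  11: 11 XOR 8 = 3 < 11 — winning move (to 3).
  29: 29 XOR 8 = 21 < 29 — winning move (to 21).
  12: 12 XOR 8 = 4 < 12 — winning move (to 4).
  15: 15 XOR 8 = 7 < 15 — winning move (to 7).
  26: 26 XOR 8 = 18 < 26 — winning move (to 18).
  7: 7 XOR 8 = 15 ≥ 7 — no move.
That gives 5 winning moves.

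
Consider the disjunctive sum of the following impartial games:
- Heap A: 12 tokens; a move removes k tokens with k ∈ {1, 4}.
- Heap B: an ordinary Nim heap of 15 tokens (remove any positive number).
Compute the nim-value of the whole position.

For heap A, compute g(0), g(1), … with moves {1, 4}:
k:     0  1  2  3  4  5  6  7  8  9 10 11 12
g(k):  0  1  0  1  2  0  1  0  1  2  0  1  0
So g(12) = 0.
Heap B is a plain Nim heap of size 15, so its Grundy value is 15.
The value of a disjunctive sum is the nim-sum of the parts.
Combined value = 0 XOR 15 = 15.

15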